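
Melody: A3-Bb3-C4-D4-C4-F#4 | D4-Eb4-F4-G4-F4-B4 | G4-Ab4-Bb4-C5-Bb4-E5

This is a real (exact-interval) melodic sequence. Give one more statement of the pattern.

The 6-note cells begin on A3, D4, G4 — each up a 4th from the last.
So cell 4 is C5 Db5 Eb5 F5 Eb5 A5.

C5 Db5 Eb5 F5 Eb5 A5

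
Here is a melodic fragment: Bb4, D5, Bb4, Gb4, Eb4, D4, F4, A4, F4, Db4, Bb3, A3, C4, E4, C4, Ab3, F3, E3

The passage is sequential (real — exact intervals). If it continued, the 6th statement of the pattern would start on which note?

With a 6-note motive the entries are Bb4, F4, C4, each down a 4th from the previous.
Extending the heads down a 4th: G3 → D3 → A2.

A2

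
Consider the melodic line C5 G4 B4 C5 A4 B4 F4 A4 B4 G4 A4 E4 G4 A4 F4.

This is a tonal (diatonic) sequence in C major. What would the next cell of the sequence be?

The 5-note cells begin on C5, B4, A4 — each down a 2nd from the last.
So cell 4 is G4 D4 F4 G4 E4.

G4 D4 F4 G4 E4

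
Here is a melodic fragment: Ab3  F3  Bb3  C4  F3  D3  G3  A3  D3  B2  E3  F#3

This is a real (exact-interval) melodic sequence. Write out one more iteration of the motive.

B2 G#2 C#3 D#3

Unit = 4 notes; the statements start on Ab3, F3, D3, moving down a 3rd each time.
From B2 the exact shape gives B2 G#2 C#3 D#3.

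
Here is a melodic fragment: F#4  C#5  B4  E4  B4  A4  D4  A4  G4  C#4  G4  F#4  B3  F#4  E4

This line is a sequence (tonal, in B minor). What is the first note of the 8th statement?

Unit = 3 notes; the statements start on F#4, E4, D4, C#4, B3, moving down a 2nd each time.
Continuing: A3 → G3 → F#3. Statement 8 starts on F#3.

F#3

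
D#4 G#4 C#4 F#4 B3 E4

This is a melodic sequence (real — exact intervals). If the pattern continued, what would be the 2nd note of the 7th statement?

Ab3

The unit is 2 notes. Position-2 pitches of the 3 shown cells: G#4, F#4, E4.
Each moves down a 2nd. Continuing: D4 → C4 → Bb3 → Ab3.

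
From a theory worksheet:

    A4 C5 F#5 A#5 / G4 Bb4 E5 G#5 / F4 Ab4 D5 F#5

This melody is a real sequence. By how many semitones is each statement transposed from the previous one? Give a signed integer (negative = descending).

-2

Unit = 4 notes; the statements start on A4, G4, F4, moving down a 2nd each time.
A4 to G4 spans -2 semitones.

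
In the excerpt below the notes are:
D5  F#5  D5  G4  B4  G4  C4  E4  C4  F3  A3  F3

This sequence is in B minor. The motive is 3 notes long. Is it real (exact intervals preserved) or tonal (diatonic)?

real

Each cell has the same semitone pattern (4, -4) — intervals are preserved exactly.
And C4 lies outside B minor, so the sequence is real rather than tonal.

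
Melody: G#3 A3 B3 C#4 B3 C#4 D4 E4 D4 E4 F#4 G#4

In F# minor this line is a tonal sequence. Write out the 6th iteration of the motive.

Unit = 4 notes; the statements start on G#3, B3, D4, moving up a 3rd each time.
Continuing the starts: F#4 → A4 → C#5.
Statement 6 starts on C#5 and keeps the same diatonic contour: C#5 D5 E5 F#5.

C#5 D5 E5 F#5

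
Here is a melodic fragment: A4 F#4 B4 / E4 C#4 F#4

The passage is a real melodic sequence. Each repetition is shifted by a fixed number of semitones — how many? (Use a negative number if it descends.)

-5

The 3-note cells begin on A4, E4 — each down a 4th from the last.
A4 to E4 spans -5 semitones.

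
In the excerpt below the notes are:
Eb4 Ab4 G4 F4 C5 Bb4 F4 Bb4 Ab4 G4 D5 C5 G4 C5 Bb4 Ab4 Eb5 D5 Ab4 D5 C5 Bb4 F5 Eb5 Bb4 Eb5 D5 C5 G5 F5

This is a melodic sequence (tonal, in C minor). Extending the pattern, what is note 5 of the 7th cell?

Bb5

With 6-note cells, note 5 of each statement runs C5, D5, Eb5, F5, G5.
Carrying that up a 2nd forward: Ab5 → Bb5.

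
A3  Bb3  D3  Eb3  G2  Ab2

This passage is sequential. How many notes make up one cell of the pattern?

2

6 notes total. Splitting into 3 groups of 2:
A3 Bb3 | D3 Eb3 | G2 Ab2
That's a consistent down a 5th shift per cell, and no other grouping gives one.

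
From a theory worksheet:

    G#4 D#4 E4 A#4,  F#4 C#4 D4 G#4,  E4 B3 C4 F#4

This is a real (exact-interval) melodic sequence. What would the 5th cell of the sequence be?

C4 G3 Ab3 D4

Unit = 4 notes; the statements start on G#4, F#4, E4, moving down a 2nd each time.
Extending down a 2nd: D4 → C4.
So cell 5 is C4 G3 Ab3 D4.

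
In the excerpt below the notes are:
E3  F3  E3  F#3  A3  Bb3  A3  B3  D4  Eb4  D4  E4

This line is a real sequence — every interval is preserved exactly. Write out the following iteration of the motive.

With a 4-note motive the entries are E3, A3, D4, each up a 4th from the previous.
Statement 4 starts on G4 and keeps the same exact contour: G4 Ab4 G4 A4.

G4 Ab4 G4 A4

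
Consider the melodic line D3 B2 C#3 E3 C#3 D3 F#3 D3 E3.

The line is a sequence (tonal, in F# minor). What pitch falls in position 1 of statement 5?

The unit is 3 notes. Position-1 pitches of the 3 shown cells: D3, E3, F#3.
Each moves up a 2nd. Continuing: G#3 → A3.

A3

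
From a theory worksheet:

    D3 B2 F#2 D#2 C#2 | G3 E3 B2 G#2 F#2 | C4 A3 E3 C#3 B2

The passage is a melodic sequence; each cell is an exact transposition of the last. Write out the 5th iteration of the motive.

Taking 5-note groups, the heads are D3, G3, C4: the pattern moves up a 4th.
Continuing the starts: F4 → Bb4.
Statement 5 starts on Bb4 and keeps the same exact contour: Bb4 G4 D4 B3 A3.

Bb4 G4 D4 B3 A3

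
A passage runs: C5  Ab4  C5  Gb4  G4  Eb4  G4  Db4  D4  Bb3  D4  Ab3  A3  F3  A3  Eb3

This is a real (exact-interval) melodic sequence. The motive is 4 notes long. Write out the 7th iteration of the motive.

F#2 D2 F#2 C2

Unit = 4 notes; the statements start on C5, G4, D4, A3, moving down a 4th each time.
Carrying on: E3 → B2 → F#2.
So cell 7 is F#2 D2 F#2 C2.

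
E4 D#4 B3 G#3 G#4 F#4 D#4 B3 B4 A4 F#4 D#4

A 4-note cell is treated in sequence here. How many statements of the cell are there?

3

12 notes in groups of 4 gives 12/4 = 3 statements.
Starts: E4, G#4, B4 — each up a 3rd.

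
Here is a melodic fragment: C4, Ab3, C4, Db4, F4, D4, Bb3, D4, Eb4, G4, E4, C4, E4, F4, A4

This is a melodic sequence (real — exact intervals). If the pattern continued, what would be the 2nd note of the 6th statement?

The unit is 5 notes. Position-2 pitches of the 3 shown cells: Ab3, Bb3, C4.
Extending up a 2nd: D4 → E4 → F#4.

F#4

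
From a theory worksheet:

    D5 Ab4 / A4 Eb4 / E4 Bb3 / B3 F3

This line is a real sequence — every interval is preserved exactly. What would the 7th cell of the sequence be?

With a 2-note motive the entries are D5, A4, E4, B3, each down a 4th from the previous.
Continuing the starts: F#3 → C#3 → G#2.
From G#2 the exact shape gives G#2 D2.

G#2 D2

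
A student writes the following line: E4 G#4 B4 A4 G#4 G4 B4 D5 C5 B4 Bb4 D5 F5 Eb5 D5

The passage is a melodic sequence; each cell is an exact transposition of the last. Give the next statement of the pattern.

Taking 5-note groups, the heads are E4, G4, Bb4: the pattern moves up a 3rd.
From Db5 the exact shape gives Db5 F5 Ab5 Gb5 F5.

Db5 F5 Ab5 Gb5 F5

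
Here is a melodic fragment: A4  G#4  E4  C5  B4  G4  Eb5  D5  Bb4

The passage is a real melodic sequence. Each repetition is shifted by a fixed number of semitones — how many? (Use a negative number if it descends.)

3

Unit = 3 notes; the statements start on A4, C5, Eb5, moving up a 3rd each time.
A4→C5 is 72 − 69 = 3 semitones.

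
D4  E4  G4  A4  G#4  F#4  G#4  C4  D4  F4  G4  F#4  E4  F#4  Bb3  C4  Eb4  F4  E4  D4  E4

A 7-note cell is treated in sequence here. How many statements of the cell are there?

3

21 notes in groups of 7 gives 21/7 = 3 statements.
Starts: D4, C4, Bb3 — each down a 2nd.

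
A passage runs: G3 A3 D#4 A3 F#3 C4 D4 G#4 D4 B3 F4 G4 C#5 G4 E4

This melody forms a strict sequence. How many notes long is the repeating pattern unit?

There are 15 notes; a 5-note unit gives 3 cells:
G3 A3 D#4 A3 F#3 | C4 D4 G#4 D4 B3 | F4 G4 C#5 G4 E4
That's a consistent up a 4th shift per cell, and no other grouping gives one.

5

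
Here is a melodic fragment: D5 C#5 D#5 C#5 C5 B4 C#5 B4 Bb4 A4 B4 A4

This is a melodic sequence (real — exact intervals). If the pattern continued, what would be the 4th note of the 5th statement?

With 4-note cells, note 4 of each statement runs C#5, B4, A4.
Carrying that down a 2nd forward: G4 → F4.

F4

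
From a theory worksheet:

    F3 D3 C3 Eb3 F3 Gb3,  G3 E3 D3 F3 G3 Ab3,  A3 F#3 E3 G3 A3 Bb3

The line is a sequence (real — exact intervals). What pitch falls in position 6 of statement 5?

With 6-note cells, note 6 of each statement runs Gb3, Ab3, Bb3.
Carrying that up a 2nd forward: C4 → D4.

D4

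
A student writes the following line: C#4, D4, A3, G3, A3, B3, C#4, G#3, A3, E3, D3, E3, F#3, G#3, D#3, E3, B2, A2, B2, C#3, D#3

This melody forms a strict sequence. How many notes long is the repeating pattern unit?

7

There are 21 notes; a 7-note unit gives 3 cells:
C#4 D4 A3 G3 A3 B3 C#4 | G#3 A3 E3 D3 E3 F#3 G#3 | D#3 E3 B2 A2 B2 C#3 D#3
That's a consistent down a 4th shift per cell, and no other grouping gives one.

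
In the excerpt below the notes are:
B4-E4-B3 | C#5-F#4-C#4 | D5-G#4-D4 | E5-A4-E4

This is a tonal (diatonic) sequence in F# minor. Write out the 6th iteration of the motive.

G#5 C#5 G#4

Taking 3-note groups, the heads are B4, C#5, D5, E5: the pattern moves up a 2nd.
Extending up a 2nd: F#5 → G#5.
So cell 6 is G#5 C#5 G#4.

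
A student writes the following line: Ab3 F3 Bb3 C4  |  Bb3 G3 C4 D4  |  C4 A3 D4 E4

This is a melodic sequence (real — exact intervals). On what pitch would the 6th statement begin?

With a 4-note motive the entries are Ab3, Bb3, C4, each up a 2nd from the previous.
Continuing: D4 → E4 → F#4. Statement 6 starts on F#4.

F#4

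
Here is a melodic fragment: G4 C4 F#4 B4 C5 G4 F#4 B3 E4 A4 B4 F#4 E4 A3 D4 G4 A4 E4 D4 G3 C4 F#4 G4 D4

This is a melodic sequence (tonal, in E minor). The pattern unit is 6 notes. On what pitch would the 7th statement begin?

A3

Unit = 6 notes; the statements start on G4, F#4, E4, D4, moving down a 2nd each time.
Continuing: C4 → B3 → A3. Statement 7 starts on A3.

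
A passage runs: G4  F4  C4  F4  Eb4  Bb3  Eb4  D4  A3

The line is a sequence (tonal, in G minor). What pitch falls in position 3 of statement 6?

Eb3

Grouping in 3s, the 3rd note of each cell is C4, Bb3, A3.
Each moves down a 2nd. Continuing: G3 → F3 → Eb3.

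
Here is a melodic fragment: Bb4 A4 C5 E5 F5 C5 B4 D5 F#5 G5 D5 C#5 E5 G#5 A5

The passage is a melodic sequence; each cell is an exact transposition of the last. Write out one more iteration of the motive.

Taking 5-note groups, the heads are Bb4, C5, D5: the pattern moves up a 2nd.
Statement 4 starts on E5 and keeps the same exact contour: E5 D#5 F#5 A#5 B5.

E5 D#5 F#5 A#5 B5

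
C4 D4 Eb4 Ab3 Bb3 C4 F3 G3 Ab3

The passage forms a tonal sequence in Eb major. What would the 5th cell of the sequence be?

With a 3-note motive the entries are C4, Ab3, F3, each down a 3rd from the previous.
Carrying on: D3 → Bb2.
From Bb2 the diatonic shape gives Bb2 C3 D3.

Bb2 C3 D3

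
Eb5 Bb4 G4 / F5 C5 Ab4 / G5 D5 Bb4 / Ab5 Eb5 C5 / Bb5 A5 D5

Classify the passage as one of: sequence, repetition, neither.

Note 2 of cell 5 is A5; if this were a sequence it would be F5. No unit length gives a consistent transposition pattern.

neither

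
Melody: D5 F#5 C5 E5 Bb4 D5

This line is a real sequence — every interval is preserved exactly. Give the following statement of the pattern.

Ab4 C5

Unit = 2 notes; the statements start on D5, C5, Bb4, moving down a 2nd each time.
From Ab4 the exact shape gives Ab4 C5.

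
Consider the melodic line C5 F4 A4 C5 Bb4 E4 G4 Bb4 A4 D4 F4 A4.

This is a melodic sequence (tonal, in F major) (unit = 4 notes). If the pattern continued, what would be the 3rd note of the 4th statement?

Grouping in 4s, the 3rd note of each cell is A4, G4, F4.
Each moves down a 2nd; the next is E4.

E4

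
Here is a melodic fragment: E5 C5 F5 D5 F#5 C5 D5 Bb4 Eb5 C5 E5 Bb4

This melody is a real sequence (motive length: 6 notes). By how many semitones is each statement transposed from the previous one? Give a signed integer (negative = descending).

-2

Taking 6-note groups, the heads are E5, D5: the pattern moves down a 2nd.
E5 to D5 spans -2 semitones.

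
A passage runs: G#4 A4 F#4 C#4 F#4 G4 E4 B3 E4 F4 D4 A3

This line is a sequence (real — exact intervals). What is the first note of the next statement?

D4

Taking 4-note groups, the heads are G#4, F#4, E4: the pattern moves down a 2nd.
One more step down a 2nd gives D4.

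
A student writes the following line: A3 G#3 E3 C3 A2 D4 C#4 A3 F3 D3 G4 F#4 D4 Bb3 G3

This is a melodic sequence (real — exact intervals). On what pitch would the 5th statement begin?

F5

The 5-note cells begin on A3, D4, G4 — each up a 4th from the last.
Continuing: C5 → F5. Statement 5 starts on F5.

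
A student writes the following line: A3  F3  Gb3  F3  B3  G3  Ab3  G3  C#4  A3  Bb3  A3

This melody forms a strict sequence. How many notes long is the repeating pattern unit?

4

12 notes total. Splitting into 3 groups of 4:
A3 F3 Gb3 F3 | B3 G3 Ab3 G3 | C#4 A3 Bb3 A3
Each cell is the previous one up a 2nd — so the unit is 4 notes.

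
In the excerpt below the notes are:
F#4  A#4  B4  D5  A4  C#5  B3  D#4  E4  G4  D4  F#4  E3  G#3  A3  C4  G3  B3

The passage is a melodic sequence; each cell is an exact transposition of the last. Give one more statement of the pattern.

A2 C#3 D3 F3 C3 E3

With a 6-note motive the entries are F#4, B3, E3, each down a 5th from the previous.
From A2 the exact shape gives A2 C#3 D3 F3 C3 E3.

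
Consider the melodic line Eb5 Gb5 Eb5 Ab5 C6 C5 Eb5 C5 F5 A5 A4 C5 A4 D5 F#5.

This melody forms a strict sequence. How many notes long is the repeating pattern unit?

Try groups of 5 (3 cells in 15 notes):
Eb5 Gb5 Eb5 Ab5 C6 | C5 Eb5 C5 F5 A5 | A4 C5 A4 D5 F#5
Each cell is the previous one down a 3rd — so the unit is 5 notes.

5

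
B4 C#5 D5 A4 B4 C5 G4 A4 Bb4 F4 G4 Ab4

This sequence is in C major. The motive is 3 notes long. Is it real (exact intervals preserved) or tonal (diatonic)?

real

Each cell has the same semitone pattern (2, 1) — intervals are preserved exactly.
And C#5 lies outside C major, so the sequence is real rather than tonal.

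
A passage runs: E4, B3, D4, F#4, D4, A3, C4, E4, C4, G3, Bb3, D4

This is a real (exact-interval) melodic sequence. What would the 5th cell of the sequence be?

Taking 4-note groups, the heads are E4, D4, C4: the pattern moves down a 2nd.
Extending down a 2nd: Bb3 → Ab3.
So cell 5 is Ab3 Eb3 Gb3 Bb3.

Ab3 Eb3 Gb3 Bb3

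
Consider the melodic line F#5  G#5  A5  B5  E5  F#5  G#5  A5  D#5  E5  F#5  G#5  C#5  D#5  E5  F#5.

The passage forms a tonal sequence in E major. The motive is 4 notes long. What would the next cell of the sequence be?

Taking 4-note groups, the heads are F#5, E5, D#5, C#5: the pattern moves down a 2nd.
So cell 5 is B4 C#5 D#5 E5.

B4 C#5 D#5 E5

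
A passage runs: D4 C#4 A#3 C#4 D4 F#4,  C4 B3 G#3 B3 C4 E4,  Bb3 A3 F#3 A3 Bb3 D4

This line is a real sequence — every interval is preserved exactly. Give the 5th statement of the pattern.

Unit = 6 notes; the statements start on D4, C4, Bb3, moving down a 2nd each time.
Extending down a 2nd: Ab3 → Gb3.
So cell 5 is Gb3 F3 D3 F3 Gb3 Bb3.

Gb3 F3 D3 F3 Gb3 Bb3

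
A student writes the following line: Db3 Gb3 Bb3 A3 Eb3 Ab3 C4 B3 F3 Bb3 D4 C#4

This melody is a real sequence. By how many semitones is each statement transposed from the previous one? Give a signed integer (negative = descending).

2

With a 4-note motive the entries are Db3, Eb3, F3, each up a 2nd from the previous.
Counting half-steps from Db3 to Eb3: 2.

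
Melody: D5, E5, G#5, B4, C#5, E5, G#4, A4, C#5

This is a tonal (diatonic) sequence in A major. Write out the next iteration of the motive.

E4 F#4 A4

Taking 3-note groups, the heads are D5, B4, G#4: the pattern moves down a 3rd.
From E4 the diatonic shape gives E4 F#4 A4.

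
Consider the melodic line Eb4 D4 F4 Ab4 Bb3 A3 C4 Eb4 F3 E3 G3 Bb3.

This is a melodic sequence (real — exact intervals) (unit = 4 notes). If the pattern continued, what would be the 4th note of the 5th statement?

With 4-note cells, note 4 of each statement runs Ab4, Eb4, Bb3.
Each moves down a 4th. Continuing: F3 → C3.

C3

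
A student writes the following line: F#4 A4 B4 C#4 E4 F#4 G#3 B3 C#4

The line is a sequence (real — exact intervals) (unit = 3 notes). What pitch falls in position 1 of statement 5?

Grouping in 3s, the 1st note of each cell is F#4, C#4, G#3.
Carrying that down a 4th forward: D#3 → A#2.

A#2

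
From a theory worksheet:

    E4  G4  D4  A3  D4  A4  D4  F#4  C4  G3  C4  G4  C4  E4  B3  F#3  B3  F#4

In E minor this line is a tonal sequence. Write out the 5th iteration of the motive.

The 6-note cells begin on E4, D4, C4 — each down a 2nd from the last.
Carrying on: B3 → A3.
From A3 the diatonic shape gives A3 C4 G3 D3 G3 D4.

A3 C4 G3 D3 G3 D4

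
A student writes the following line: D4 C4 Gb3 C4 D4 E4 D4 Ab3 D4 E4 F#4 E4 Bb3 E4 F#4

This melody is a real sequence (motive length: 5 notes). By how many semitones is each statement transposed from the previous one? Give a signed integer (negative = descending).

2

With a 5-note motive the entries are D4, E4, F#4, each up a 2nd from the previous.
Counting half-steps from D4 to E4: 2.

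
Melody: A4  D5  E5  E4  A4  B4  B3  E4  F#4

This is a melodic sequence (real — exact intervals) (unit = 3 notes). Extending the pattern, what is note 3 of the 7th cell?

The unit is 3 notes. Position-3 pitches of the 3 shown cells: E5, B4, F#4.
Carrying that down a 4th forward: C#4 → G#3 → D#3 → A#2.

A#2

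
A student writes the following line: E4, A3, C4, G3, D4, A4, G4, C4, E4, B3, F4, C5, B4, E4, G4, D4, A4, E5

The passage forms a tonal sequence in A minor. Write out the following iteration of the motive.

The 6-note cells begin on E4, G4, B4 — each up a 3rd from the last.
From D5 the diatonic shape gives D5 G4 B4 F4 C5 G5.

D5 G4 B4 F4 C5 G5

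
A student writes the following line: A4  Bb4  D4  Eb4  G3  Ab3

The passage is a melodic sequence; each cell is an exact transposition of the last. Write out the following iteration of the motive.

Taking 2-note groups, the heads are A4, D4, G3: the pattern moves down a 5th.
Statement 4 starts on C3 and keeps the same exact contour: C3 Db3.

C3 Db3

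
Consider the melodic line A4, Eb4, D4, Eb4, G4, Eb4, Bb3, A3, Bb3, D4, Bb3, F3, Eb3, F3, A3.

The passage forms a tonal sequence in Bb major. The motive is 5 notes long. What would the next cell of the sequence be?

The 5-note cells begin on A4, Eb4, Bb3 — each down a 4th from the last.
Statement 4 starts on F3 and keeps the same diatonic contour: F3 C3 Bb2 C3 Eb3.

F3 C3 Bb2 C3 Eb3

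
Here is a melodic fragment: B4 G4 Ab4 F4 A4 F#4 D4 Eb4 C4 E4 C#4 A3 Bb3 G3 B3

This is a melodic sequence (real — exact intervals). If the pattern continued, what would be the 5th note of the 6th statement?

The unit is 5 notes. Position-5 pitches of the 3 shown cells: A4, E4, B3.
Each moves down a 4th. Continuing: F#3 → C#3 → G#2.

G#2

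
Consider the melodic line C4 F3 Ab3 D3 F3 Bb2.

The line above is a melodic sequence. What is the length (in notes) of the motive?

2

There are 6 notes; a 2-note unit gives 3 cells:
C4 F3 | Ab3 D3 | F3 Bb2
That's a consistent down a 3rd shift per cell, and no other grouping gives one.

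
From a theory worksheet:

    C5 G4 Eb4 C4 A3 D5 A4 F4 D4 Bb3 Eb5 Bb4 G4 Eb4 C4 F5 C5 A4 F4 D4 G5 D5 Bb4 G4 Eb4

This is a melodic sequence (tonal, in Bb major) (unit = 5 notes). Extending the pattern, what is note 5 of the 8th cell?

A4

Grouping in 5s, the 5th note of each cell is A3, Bb3, C4, D4, Eb4.
Each moves up a 2nd. Continuing: F4 → G4 → A4.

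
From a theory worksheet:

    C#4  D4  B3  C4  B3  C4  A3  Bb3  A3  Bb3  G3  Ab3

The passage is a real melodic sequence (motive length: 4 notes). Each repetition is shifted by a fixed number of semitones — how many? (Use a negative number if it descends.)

The 4-note cells begin on C#4, B3, A3 — each down a 2nd from the last.
C#4→B3 is 59 − 61 = -2 semitones.

-2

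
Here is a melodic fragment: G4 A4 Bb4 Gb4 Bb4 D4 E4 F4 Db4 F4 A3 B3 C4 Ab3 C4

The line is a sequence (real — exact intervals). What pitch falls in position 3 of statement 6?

A2

With 5-note cells, note 3 of each statement runs Bb4, F4, C4.
Each moves down a 4th. Continuing: G3 → D3 → A2.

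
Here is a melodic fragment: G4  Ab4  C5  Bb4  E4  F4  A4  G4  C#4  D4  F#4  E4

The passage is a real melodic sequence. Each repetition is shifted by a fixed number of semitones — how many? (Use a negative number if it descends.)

-3

Taking 4-note groups, the heads are G4, E4, C#4: the pattern moves down a 3rd.
G4 to E4 spans -3 semitones.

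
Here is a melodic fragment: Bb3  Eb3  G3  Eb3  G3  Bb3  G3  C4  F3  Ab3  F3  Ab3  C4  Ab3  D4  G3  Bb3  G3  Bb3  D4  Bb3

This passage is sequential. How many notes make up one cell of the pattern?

21 notes total. Splitting into 3 groups of 7:
Bb3 Eb3 G3 Eb3 G3 Bb3 G3 | C4 F3 Ab3 F3 Ab3 C4 Ab3 | D4 G3 Bb3 G3 Bb3 D4 Bb3
Each cell is the previous one up a 2nd — so the unit is 7 notes.

7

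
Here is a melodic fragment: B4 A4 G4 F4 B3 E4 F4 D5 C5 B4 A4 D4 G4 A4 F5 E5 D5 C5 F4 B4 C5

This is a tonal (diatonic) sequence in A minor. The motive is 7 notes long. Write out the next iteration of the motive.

The 7-note cells begin on B4, D5, F5 — each up a 3rd from the last.
So cell 4 is A5 G5 F5 E5 A4 D5 E5.

A5 G5 F5 E5 A4 D5 E5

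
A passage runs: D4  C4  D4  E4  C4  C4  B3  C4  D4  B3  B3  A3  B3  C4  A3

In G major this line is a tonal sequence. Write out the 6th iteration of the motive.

The 5-note cells begin on D4, C4, B3 — each down a 2nd from the last.
Carrying on: A3 → G3 → F#3.
Statement 6 starts on F#3 and keeps the same diatonic contour: F#3 E3 F#3 G3 E3.

F#3 E3 F#3 G3 E3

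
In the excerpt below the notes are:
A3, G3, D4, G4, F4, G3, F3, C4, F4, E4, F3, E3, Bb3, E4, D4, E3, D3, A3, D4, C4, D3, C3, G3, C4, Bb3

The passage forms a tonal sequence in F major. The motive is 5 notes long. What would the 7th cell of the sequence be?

The 5-note cells begin on A3, G3, F3, E3, D3 — each down a 2nd from the last.
Carrying on: C3 → Bb2.
From Bb2 the diatonic shape gives Bb2 A2 E3 A3 G3.

Bb2 A2 E3 A3 G3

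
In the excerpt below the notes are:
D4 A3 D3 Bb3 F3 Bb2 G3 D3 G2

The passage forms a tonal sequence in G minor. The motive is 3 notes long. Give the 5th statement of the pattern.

With a 3-note motive the entries are D4, Bb3, G3, each down a 3rd from the previous.
Carrying on: Eb3 → C3.
Statement 5 starts on C3 and keeps the same diatonic contour: C3 G2 C2.

C3 G2 C2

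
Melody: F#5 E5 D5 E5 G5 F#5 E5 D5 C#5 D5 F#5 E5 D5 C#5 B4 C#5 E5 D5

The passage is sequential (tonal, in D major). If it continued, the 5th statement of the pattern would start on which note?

B4

The 6-note cells begin on F#5, E5, D5 — each down a 2nd from the last.
Extending the heads down a 2nd: C#5 → B4.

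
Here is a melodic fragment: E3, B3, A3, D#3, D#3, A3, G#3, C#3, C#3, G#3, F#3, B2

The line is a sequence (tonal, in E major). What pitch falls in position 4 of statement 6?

F#2

With 4-note cells, note 4 of each statement runs D#3, C#3, B2.
Each moves down a 2nd. Continuing: A2 → G#2 → F#2.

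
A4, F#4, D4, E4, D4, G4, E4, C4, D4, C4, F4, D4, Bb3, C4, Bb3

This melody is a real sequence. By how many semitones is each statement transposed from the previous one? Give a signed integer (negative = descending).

-2

Unit = 5 notes; the statements start on A4, G4, F4, moving down a 2nd each time.
A4 to G4 spans -2 semitones.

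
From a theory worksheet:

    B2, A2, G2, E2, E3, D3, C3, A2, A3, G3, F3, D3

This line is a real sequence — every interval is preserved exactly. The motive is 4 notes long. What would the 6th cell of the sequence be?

Unit = 4 notes; the statements start on B2, E3, A3, moving up a 4th each time.
Continuing the starts: D4 → G4 → C5.
Statement 6 starts on C5 and keeps the same exact contour: C5 Bb4 Ab4 F4.

C5 Bb4 Ab4 F4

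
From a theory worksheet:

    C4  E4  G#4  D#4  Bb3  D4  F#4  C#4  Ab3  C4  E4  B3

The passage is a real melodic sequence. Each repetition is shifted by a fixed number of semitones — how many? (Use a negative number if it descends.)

Taking 4-note groups, the heads are C4, Bb3, Ab3: the pattern moves down a 2nd.
C4 to Bb3 spans -2 semitones.

-2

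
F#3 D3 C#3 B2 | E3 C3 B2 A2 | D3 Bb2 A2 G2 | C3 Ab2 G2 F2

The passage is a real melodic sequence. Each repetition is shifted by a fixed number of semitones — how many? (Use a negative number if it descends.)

-2

Taking 4-note groups, the heads are F#3, E3, D3, C3: the pattern moves down a 2nd.
F#3→E3 is 52 − 54 = -2 semitones.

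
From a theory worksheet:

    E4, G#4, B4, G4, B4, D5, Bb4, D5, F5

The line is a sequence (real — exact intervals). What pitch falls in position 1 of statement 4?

The unit is 3 notes. Position-1 pitches of the 3 shown cells: E4, G4, Bb4.
One more up a 3rd gives Db5.

Db5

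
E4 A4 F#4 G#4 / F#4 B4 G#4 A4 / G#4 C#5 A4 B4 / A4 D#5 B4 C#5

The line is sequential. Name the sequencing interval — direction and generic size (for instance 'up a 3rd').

Unit = 4 notes; the statements start on E4, F#4, G#4, A4, moving up a 2nd each time.
E4 to F#4 is up a 2nd.

up a 2nd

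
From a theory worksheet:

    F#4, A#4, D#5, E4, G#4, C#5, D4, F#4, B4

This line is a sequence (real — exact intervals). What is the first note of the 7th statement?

Gb3

Taking 3-note groups, the heads are F#4, E4, D4: the pattern moves down a 2nd.
Extending the heads down a 2nd: C4 → Bb3 → Ab3 → Gb3.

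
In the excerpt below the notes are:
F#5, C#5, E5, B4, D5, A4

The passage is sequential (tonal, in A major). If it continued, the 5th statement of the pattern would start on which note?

B4

Unit = 2 notes; the statements start on F#5, E5, D5, moving down a 2nd each time.
Continuing: C#5 → B4. Statement 5 starts on B4.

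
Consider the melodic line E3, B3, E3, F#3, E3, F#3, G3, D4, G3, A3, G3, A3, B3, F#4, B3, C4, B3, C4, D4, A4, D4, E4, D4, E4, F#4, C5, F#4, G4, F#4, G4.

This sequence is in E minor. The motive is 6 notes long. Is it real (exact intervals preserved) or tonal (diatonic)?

Every note is diatonic to E minor.
Cell 1 has +2 semitones from note 3 to 4, but cell 3 has +1 — the interval quality changes while the contour stays the same, which is the hallmark of a tonal sequence.

tonal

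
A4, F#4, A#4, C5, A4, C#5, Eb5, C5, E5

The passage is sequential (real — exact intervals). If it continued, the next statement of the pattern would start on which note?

Gb5

Taking 3-note groups, the heads are A4, C5, Eb5: the pattern moves up a 3rd.
The next head, up a 3rd from Eb5, is Gb5.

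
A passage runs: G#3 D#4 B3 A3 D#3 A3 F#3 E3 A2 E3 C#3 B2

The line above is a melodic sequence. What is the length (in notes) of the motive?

Try groups of 4 (3 cells in 12 notes):
G#3 D#4 B3 A3 | D#3 A3 F#3 E3 | A2 E3 C#3 B2
Each cell is the previous one down a 4th — so the unit is 4 notes.

4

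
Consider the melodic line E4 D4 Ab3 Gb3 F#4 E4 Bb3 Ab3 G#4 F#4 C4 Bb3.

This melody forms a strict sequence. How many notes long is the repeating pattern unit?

Try groups of 4 (3 cells in 12 notes):
E4 D4 Ab3 Gb3 | F#4 E4 Bb3 Ab3 | G#4 F#4 C4 Bb3
That's a consistent up a 2nd shift per cell, and no other grouping gives one.

4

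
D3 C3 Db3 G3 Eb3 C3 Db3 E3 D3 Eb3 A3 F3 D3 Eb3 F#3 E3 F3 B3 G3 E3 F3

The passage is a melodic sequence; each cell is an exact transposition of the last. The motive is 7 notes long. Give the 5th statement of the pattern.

Unit = 7 notes; the statements start on D3, E3, F#3, moving up a 2nd each time.
Extending up a 2nd: G#3 → A#3.
From A#3 the exact shape gives A#3 G#3 A3 D#4 B3 G#3 A3.

A#3 G#3 A3 D#4 B3 G#3 A3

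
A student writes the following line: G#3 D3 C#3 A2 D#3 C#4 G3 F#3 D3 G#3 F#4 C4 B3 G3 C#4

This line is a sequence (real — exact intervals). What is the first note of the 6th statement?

A5

The 5-note cells begin on G#3, C#4, F#4 — each up a 4th from the last.
Continuing: B4 → E5 → A5. Statement 6 starts on A5.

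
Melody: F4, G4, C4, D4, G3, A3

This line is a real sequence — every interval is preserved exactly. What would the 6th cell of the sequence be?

Taking 2-note groups, the heads are F4, C4, G3: the pattern moves down a 4th.
Extending down a 4th: D3 → A2 → E2.
So cell 6 is E2 F#2.

E2 F#2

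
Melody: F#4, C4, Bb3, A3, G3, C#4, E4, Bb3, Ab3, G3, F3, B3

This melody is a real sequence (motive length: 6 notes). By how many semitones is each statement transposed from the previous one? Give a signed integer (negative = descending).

-2

With a 6-note motive the entries are F#4, E4, each down a 2nd from the previous.
F#4→E4 is 64 − 66 = -2 semitones.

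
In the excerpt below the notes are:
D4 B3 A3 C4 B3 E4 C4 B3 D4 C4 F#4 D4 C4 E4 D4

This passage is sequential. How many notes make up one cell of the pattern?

Try groups of 5 (3 cells in 15 notes):
D4 B3 A3 C4 B3 | E4 C4 B3 D4 C4 | F#4 D4 C4 E4 D4
Each cell is the previous one up a 2nd — so the unit is 5 notes.

5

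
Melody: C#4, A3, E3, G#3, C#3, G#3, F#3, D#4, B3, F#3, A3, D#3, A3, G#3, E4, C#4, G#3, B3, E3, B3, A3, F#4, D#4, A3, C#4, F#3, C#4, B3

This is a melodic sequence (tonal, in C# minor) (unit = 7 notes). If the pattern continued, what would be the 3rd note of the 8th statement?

With 7-note cells, note 3 of each statement runs E3, F#3, G#3, A3.
Extending up a 2nd: B3 → C#4 → D#4 → E4.

E4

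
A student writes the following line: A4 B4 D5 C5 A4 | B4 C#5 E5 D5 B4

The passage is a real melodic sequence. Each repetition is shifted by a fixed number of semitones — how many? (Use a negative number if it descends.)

2

Taking 5-note groups, the heads are A4, B4: the pattern moves up a 2nd.
Counting half-steps from A4 to B4: 2.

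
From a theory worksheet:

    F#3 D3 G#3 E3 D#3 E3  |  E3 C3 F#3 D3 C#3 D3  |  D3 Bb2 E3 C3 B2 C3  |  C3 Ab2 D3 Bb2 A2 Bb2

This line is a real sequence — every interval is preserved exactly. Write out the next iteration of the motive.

With a 6-note motive the entries are F#3, E3, D3, C3, each down a 2nd from the previous.
Statement 5 starts on Bb2 and keeps the same exact contour: Bb2 Gb2 C3 Ab2 G2 Ab2.

Bb2 Gb2 C3 Ab2 G2 Ab2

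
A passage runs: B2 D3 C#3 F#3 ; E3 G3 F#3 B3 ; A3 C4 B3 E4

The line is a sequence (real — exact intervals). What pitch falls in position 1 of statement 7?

The unit is 4 notes. Position-1 pitches of the 3 shown cells: B2, E3, A3.
Each moves up a 4th. Continuing: D4 → G4 → C5 → F5.

F5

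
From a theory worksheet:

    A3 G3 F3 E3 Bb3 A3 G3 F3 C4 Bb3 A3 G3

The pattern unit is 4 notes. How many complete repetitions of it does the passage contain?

3

12 notes in groups of 4 gives 12/4 = 3 statements.
Starts: A3, Bb3, C4 — each up a 2nd.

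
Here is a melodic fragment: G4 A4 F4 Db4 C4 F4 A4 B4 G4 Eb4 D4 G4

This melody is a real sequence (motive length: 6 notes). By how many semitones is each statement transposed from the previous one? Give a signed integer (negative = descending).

Unit = 6 notes; the statements start on G4, A4, moving up a 2nd each time.
Counting half-steps from G4 to A4: 2.

2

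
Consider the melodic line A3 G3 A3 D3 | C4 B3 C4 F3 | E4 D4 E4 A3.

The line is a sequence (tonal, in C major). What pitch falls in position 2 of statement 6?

The unit is 4 notes. Position-2 pitches of the 3 shown cells: G3, B3, D4.
Extending up a 3rd: F4 → A4 → C5.

C5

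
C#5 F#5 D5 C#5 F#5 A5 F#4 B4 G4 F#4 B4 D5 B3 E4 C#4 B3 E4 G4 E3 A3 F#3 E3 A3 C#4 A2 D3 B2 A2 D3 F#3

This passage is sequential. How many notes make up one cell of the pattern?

6

30 notes total. Splitting into 5 groups of 6:
C#5 F#5 D5 C#5 F#5 A5 | F#4 B4 G4 F#4 B4 D5 | B3 E4 C#4 B3 E4 G4 | E3 A3 F#3 E3 A3 C#4 | A2 D3 B2 A2 D3 F#3
Each cell is the previous one down a 5th — so the unit is 6 notes.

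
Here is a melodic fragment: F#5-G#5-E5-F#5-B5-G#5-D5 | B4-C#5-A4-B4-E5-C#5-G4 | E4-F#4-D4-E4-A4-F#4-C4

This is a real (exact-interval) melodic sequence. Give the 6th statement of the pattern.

The 7-note cells begin on F#5, B4, E4 — each down a 5th from the last.
Carrying on: A3 → D3 → G2.
From G2 the exact shape gives G2 A2 F2 G2 C3 A2 Eb2.

G2 A2 F2 G2 C3 A2 Eb2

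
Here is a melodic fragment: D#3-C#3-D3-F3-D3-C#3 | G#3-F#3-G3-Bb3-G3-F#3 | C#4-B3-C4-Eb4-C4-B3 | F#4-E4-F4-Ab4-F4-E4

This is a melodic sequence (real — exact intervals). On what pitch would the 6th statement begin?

Unit = 6 notes; the statements start on D#3, G#3, C#4, F#4, moving up a 4th each time.
Extending the heads up a 4th: B4 → E5.

E5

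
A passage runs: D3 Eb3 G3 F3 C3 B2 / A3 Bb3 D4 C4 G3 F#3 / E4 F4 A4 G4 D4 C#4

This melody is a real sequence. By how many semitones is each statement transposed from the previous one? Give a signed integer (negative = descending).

The 6-note cells begin on D3, A3, E4 — each up a 5th from the last.
Counting half-steps from D3 to A3: 7.

7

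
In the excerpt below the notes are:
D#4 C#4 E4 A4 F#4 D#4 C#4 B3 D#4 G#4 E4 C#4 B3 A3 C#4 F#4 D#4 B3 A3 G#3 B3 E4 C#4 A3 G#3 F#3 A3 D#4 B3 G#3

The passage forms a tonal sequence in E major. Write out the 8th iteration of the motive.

D#3 C#3 E3 A3 F#3 D#3

With a 6-note motive the entries are D#4, C#4, B3, A3, G#3, each down a 2nd from the previous.
Carrying on: F#3 → E3 → D#3.
So cell 8 is D#3 C#3 E3 A3 F#3 D#3.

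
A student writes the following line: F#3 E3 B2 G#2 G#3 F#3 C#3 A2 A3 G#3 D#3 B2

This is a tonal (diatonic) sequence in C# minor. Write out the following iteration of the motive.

With a 4-note motive the entries are F#3, G#3, A3, each up a 2nd from the previous.
So cell 4 is B3 A3 E3 C#3.

B3 A3 E3 C#3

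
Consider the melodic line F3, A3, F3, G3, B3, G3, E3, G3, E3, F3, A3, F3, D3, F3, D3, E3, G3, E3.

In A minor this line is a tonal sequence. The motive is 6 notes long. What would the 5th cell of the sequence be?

B2 D3 B2 C3 E3 C3

The 6-note cells begin on F3, E3, D3 — each down a 2nd from the last.
Carrying on: C3 → B2.
From B2 the diatonic shape gives B2 D3 B2 C3 E3 C3.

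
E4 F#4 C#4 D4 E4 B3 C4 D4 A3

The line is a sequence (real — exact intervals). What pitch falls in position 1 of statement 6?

Gb3

Grouping in 3s, the 1st note of each cell is E4, D4, C4.
Each moves down a 2nd. Continuing: Bb3 → Ab3 → Gb3.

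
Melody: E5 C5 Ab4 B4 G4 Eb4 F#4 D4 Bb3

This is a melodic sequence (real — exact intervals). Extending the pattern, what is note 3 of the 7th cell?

D2

The unit is 3 notes. Position-3 pitches of the 3 shown cells: Ab4, Eb4, Bb3.
Each moves down a 4th. Continuing: F3 → C3 → G2 → D2.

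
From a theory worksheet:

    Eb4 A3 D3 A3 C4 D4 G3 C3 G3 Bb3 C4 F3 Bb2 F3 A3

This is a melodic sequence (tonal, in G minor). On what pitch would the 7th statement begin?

F3

With a 5-note motive the entries are Eb4, D4, C4, each down a 2nd from the previous.
Continuing: Bb3 → A3 → G3 → F3. Statement 7 starts on F3.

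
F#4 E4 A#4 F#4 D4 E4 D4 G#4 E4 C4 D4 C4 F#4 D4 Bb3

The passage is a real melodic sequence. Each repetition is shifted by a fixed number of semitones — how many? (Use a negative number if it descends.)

-2

Unit = 5 notes; the statements start on F#4, E4, D4, moving down a 2nd each time.
F#4→E4 is 64 − 66 = -2 semitones.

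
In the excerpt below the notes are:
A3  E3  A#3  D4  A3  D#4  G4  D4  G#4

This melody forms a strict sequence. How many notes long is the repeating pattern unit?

9 notes total. Splitting into 3 groups of 3:
A3 E3 A#3 | D4 A3 D#4 | G4 D4 G#4
That's a consistent up a 4th shift per cell, and no other grouping gives one.

3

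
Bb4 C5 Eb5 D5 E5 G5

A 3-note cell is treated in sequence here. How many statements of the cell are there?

2

6 notes in groups of 3 gives 6/3 = 2 statements.
Starts: Bb4, D5 — each up a 3rd.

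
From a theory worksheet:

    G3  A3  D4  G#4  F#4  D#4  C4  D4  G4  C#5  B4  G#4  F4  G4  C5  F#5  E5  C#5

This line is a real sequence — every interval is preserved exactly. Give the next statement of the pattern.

Taking 6-note groups, the heads are G3, C4, F4: the pattern moves up a 4th.
Statement 4 starts on Bb4 and keeps the same exact contour: Bb4 C5 F5 B5 A5 F#5.

Bb4 C5 F5 B5 A5 F#5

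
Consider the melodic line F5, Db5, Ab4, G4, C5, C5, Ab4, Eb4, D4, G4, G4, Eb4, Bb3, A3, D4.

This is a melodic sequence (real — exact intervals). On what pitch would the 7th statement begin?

B2

The 5-note cells begin on F5, C5, G4 — each down a 4th from the last.
Extending the heads down a 4th: D4 → A3 → E3 → B2.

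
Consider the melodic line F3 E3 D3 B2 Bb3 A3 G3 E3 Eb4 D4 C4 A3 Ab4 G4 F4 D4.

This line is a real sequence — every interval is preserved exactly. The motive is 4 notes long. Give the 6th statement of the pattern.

Gb5 F5 Eb5 C5

Taking 4-note groups, the heads are F3, Bb3, Eb4, Ab4: the pattern moves up a 4th.
Carrying on: Db5 → Gb5.
So cell 6 is Gb5 F5 Eb5 C5.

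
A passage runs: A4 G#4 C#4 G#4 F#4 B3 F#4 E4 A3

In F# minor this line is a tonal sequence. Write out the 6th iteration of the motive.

C#4 B3 E3

With a 3-note motive the entries are A4, G#4, F#4, each down a 2nd from the previous.
Carrying on: E4 → D4 → C#4.
So cell 6 is C#4 B3 E3.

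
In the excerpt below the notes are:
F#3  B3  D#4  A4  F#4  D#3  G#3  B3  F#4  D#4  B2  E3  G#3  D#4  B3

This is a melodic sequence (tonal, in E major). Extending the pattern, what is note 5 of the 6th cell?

With 5-note cells, note 5 of each statement runs F#4, D#4, B3.
Carrying that down a 3rd forward: G#3 → E3 → C#3.

C#3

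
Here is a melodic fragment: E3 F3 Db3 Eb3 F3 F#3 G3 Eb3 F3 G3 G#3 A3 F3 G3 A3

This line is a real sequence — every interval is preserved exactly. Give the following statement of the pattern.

A#3 B3 G3 A3 B3

The 5-note cells begin on E3, F#3, G#3 — each up a 2nd from the last.
Statement 4 starts on A#3 and keeps the same exact contour: A#3 B3 G3 A3 B3.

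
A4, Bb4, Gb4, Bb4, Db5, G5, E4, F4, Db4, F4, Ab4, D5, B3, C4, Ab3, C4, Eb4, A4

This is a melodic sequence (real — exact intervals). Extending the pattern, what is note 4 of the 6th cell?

Grouping in 6s, the 4th note of each cell is Bb4, F4, C4.
Each moves down a 4th. Continuing: G3 → D3 → A2.

A2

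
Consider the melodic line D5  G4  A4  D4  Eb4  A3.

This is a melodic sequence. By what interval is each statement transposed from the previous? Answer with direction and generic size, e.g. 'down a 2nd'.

The 2-note cells begin on D5, A4, Eb4 — each down a 4th from the last.
D5 to A4 is down a 4th.

down a 4th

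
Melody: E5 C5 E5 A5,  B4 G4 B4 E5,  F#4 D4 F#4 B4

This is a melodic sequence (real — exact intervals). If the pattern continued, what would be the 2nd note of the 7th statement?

With 4-note cells, note 2 of each statement runs C5, G4, D4.
Each moves down a 4th. Continuing: A3 → E3 → B2 → F#2.

F#2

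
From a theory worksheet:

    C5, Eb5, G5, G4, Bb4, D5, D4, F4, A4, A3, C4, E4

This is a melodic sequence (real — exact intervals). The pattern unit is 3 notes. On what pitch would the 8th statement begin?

The 3-note cells begin on C5, G4, D4, A3 — each down a 4th from the last.
Continuing: E3 → B2 → F#2 → C#2. Statement 8 starts on C#2.

C#2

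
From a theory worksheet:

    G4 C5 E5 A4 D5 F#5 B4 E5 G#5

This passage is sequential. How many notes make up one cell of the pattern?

9 notes total. Splitting into 3 groups of 3:
G4 C5 E5 | A4 D5 F#5 | B4 E5 G#5
Each cell is the previous one up a 2nd — so the unit is 3 notes.

3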